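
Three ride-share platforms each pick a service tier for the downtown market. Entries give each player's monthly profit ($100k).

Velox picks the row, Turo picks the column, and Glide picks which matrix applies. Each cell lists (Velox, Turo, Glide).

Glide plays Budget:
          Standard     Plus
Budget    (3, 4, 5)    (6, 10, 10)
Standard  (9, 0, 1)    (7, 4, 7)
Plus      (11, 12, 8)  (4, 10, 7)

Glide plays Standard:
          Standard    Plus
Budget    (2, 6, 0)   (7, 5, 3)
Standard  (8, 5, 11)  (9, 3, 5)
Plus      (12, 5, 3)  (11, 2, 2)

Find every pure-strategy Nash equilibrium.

(Standard, Plus, Budget); (Plus, Standard, Budget)

Velox against (Standard, Budget): payoffs 3, 9, 11 → best response Plus.
Velox against (Standard, Standard): payoffs 2, 8, 12 → best response Plus.
Velox against (Plus, Budget): payoffs 6, 7, 4 → best response Standard.
Velox against (Plus, Standard): payoffs 7, 9, 11 → best response Plus.
Turo against (Budget, Budget): payoffs 4, 10 → best response Plus.
Turo against (Budget, Standard): payoffs 6, 5 → best response Standard.
Turo against (Standard, Budget): payoffs 0, 4 → best response Plus.
Turo against (Standard, Standard): payoffs 5, 3 → best response Standard.
Turo against (Plus, Budget): payoffs 12, 10 → best response Standard.
Turo against (Plus, Standard): payoffs 5, 2 → best response Standard.
Glide against (Budget, Standard): payoffs 5, 0 → best response Budget.
Glide against (Budget, Plus): payoffs 10, 3 → best response Budget.
Glide against (Standard, Standard): payoffs 1, 11 → best response Standard.
Glide against (Standard, Plus): payoffs 7, 5 → best response Budget.
Glide against (Plus, Standard): payoffs 8, 3 → best response Budget.
Glide against (Plus, Plus): payoffs 7, 2 → best response Budget.
Mutual best responses: (Standard, Plus, Budget); (Plus, Standard, Budget).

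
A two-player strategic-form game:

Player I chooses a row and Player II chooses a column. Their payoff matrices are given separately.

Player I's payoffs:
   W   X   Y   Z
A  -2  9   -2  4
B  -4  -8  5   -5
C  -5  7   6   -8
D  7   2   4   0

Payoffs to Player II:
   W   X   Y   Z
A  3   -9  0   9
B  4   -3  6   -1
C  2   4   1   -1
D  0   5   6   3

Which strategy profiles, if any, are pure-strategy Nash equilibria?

(A, Z)

(A, W): Player I can switch to D (-2 → 7). Not NE.
(A, X): Player II can switch to W (-9 → 3). Not NE.
(A, Y): Player I can switch to B (-2 → 5). Not NE.
(A, Z): Player I gets 4, best alternative 0; Player II gets 9, best alternative 3. No profitable deviation — NE.
(B, W): Player I can switch to A (-4 → -2). Not NE.
(B, X): Player I can switch to A (-8 → 9). Not NE.
(B, Y): Player I can switch to C (5 → 6). Not NE.
(The remaining 9 profiles each have a profitable deviation by the same check.)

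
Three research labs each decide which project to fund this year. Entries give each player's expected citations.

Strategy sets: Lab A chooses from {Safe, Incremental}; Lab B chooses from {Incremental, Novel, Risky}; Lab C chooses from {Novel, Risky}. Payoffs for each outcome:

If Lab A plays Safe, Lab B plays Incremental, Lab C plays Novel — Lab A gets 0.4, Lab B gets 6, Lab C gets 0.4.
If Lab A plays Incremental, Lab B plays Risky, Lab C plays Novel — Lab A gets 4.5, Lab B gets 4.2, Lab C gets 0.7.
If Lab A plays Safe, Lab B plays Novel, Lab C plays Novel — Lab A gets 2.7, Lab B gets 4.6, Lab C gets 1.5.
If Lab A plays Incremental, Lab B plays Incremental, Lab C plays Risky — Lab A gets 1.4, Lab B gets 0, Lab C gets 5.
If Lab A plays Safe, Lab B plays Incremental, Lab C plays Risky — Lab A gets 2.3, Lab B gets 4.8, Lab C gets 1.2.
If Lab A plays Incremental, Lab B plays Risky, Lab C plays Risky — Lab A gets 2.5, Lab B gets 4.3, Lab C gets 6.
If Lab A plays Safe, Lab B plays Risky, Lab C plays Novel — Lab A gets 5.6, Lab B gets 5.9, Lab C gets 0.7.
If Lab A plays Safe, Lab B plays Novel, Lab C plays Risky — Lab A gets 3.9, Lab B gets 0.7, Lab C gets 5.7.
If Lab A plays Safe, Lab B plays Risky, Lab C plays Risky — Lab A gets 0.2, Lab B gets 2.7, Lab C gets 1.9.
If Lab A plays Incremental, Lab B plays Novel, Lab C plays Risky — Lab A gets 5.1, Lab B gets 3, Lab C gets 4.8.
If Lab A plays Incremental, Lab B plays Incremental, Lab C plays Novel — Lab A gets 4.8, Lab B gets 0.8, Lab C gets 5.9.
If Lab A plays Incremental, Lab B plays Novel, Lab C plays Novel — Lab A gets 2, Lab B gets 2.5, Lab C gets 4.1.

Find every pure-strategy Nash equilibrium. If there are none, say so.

Pure-strategy Nash equilibria: (Safe, Incremental, Risky); (Incremental, Risky, Risky)

(Safe, Incremental, Novel): Lab A can switch to Incremental (0.4 → 4.8). Not NE.
(Safe, Incremental, Risky): Lab A gets 2.3, best alternative 1.4; Lab B gets 4.8, best alternative 2.7; Lab C gets 1.2, best alternative 0.4. No profitable deviation — NE.
(Safe, Novel, Novel): Lab B can switch to Incremental (4.6 → 6). Not NE.
(Safe, Novel, Risky): Lab A can switch to Incremental (3.9 → 5.1). Not NE.
(Safe, Risky, Novel): Lab B can switch to Incremental (5.9 → 6). Not NE.
(Safe, Risky, Risky): Lab A can switch to Incremental (0.2 → 2.5). Not NE.
(Incremental, Incremental, Novel): Lab B can switch to Novel (0.8 → 2.5). Not NE.
(Incremental, Incremental, Risky): Lab A can switch to Safe (1.4 → 2.3). Not NE.
(Incremental, Novel, Novel): Lab A can switch to Safe (2 → 2.7). Not NE.
(Incremental, Novel, Risky): Lab B can switch to Risky (3 → 4.3). Not NE.
(Incremental, Risky, Novel): Lab A can switch to Safe (4.5 → 5.6). Not NE.
(Incremental, Risky, Risky): Lab A gets 2.5, best alternative 0.2; Lab B gets 4.3, best alternative 3; Lab C gets 6, best alternative 0.7. No profitable deviation — NE.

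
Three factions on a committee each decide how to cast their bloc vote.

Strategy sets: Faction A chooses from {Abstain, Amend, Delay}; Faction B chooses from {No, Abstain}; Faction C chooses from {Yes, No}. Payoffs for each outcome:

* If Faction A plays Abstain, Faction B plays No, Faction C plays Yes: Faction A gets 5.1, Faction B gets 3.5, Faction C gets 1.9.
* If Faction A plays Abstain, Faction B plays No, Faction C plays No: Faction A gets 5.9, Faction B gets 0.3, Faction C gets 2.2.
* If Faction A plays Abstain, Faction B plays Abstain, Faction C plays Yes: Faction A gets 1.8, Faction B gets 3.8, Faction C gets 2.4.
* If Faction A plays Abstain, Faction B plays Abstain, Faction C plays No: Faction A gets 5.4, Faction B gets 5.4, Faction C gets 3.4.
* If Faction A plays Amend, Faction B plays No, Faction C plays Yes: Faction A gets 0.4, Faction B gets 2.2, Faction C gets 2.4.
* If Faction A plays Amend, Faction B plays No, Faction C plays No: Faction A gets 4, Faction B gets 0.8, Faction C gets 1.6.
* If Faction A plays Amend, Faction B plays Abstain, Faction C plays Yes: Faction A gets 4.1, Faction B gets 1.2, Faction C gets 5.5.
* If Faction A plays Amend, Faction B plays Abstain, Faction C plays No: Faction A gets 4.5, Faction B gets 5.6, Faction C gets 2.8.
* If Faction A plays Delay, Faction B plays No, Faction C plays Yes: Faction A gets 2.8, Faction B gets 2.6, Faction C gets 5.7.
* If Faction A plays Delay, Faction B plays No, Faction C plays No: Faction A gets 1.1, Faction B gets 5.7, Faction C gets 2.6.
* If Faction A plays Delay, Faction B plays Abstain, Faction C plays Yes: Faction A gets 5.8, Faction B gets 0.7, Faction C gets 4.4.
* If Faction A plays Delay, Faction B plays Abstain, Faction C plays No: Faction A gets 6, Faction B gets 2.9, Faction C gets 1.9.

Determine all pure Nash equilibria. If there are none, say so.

(Abstain, No, Yes): Faction B can switch to Abstain (3.5 → 3.8). Not NE.
(Abstain, No, No): Faction B can switch to Abstain (0.3 → 5.4). Not NE.
(Abstain, Abstain, Yes): Faction A can switch to Amend (1.8 → 4.1). Not NE.
(Abstain, Abstain, No): Faction A can switch to Delay (5.4 → 6). Not NE.
(Amend, No, Yes): Faction A can switch to Abstain (0.4 → 5.1). Not NE.
(Amend, No, No): Faction A can switch to Abstain (4 → 5.9). Not NE.
(Amend, Abstain, Yes): Faction A can switch to Delay (4.1 → 5.8). Not NE.
(Amend, Abstain, No): Faction A can switch to Abstain (4.5 → 5.4). Not NE.
(The remaining 4 profiles each have a profitable deviation by the same check.)

No pure-strategy Nash equilibrium.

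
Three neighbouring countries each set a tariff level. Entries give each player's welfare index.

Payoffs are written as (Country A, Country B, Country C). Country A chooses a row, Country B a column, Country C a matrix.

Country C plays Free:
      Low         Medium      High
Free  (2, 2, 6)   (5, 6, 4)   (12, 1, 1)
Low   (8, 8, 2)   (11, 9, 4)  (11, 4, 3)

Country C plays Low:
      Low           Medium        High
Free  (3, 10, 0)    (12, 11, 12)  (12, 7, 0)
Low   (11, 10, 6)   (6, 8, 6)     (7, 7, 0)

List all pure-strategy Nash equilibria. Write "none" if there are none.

(Free, Low, Free): Country A can switch to Low (2 → 8). Not NE.
(Free, Low, Low): Country A can switch to Low (3 → 11). Not NE.
(Free, Medium, Free): Country A can switch to Low (5 → 11). Not NE.
(Free, Medium, Low): Country A gets 12, best alternative 6; Country B gets 11, best alternative 10; Country C gets 12, best alternative 4. No profitable deviation — NE.
(Free, High, Free): Country B can switch to Low (1 → 2). Not NE.
(Free, High, Low): Country B can switch to Low (7 → 10). Not NE.
(Low, Low, Free): Country B can switch to Medium (8 → 9). Not NE.
(Low, Low, Low): Country A gets 11, best alternative 3; Country B gets 10, best alternative 8; Country C gets 6, best alternative 2. No profitable deviation — NE.
(Low, Medium, Free): Country C can switch to Low (4 → 6). Not NE.
(Low, Medium, Low): Country A can switch to Free (6 → 12). Not NE.
(The remaining 2 profiles each have a profitable deviation by the same check.)

Pure-strategy Nash equilibria: (Free, Medium, Low) and (Low, Low, Low)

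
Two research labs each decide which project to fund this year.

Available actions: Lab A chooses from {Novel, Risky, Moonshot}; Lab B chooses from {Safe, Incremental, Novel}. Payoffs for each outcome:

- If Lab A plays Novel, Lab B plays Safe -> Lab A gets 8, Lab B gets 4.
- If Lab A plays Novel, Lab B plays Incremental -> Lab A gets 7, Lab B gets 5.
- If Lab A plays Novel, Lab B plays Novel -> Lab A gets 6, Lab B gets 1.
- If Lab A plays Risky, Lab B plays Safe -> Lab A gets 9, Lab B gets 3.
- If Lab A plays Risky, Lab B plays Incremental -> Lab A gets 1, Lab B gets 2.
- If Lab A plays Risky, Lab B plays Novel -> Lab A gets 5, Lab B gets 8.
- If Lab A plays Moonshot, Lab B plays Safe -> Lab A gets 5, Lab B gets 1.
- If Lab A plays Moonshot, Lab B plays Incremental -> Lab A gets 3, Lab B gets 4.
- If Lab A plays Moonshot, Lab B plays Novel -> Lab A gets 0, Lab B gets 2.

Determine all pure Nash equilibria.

Lab A against Safe: payoffs 8, 9, 5 → best response Risky.
Lab A against Incremental: payoffs 7, 1, 3 → best response Novel.
Lab A against Novel: payoffs 6, 5, 0 → best response Novel.
Lab B against Novel: payoffs 4, 5, 1 → best response Incremental.
Lab B against Risky: payoffs 3, 2, 8 → best response Novel.
Lab B against Moonshot: payoffs 1, 4, 2 → best response Incremental.
Mutual best responses: (Novel, Incremental).

Pure NE: (Novel, Incremental)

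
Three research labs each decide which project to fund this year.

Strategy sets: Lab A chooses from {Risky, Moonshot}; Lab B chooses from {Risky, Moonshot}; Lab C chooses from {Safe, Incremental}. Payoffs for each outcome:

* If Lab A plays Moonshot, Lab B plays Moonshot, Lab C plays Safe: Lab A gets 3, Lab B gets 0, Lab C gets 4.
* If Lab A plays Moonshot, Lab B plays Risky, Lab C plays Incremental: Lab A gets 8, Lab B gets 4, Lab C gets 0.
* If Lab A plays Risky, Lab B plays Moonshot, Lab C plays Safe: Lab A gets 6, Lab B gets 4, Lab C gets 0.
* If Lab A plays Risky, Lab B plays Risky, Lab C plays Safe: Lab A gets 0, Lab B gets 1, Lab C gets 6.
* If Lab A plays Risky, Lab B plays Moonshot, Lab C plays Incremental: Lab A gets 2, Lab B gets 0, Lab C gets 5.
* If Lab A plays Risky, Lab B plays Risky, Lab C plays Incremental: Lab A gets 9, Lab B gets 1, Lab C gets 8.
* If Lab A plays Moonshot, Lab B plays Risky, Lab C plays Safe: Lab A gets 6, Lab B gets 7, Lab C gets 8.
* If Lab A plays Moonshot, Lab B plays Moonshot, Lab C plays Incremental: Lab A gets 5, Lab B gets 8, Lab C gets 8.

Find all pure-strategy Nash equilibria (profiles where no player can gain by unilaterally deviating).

(Risky, Risky, Safe): Lab A can switch to Moonshot (0 → 6). Not NE.
(Risky, Risky, Incremental): Lab A gets 9, best alternative 8; Lab B gets 1, best alternative 0; Lab C gets 8, best alternative 6. No profitable deviation — NE.
(Risky, Moonshot, Safe): Lab C can switch to Incremental (0 → 5). Not NE.
(Risky, Moonshot, Incremental): Lab A can switch to Moonshot (2 → 5). Not NE.
(Moonshot, Risky, Safe): Lab A gets 6, best alternative 0; Lab B gets 7, best alternative 0; Lab C gets 8, best alternative 0. No profitable deviation — NE.
(Moonshot, Risky, Incremental): Lab A can switch to Risky (8 → 9). Not NE.
(Moonshot, Moonshot, Safe): Lab A can switch to Risky (3 → 6). Not NE.
(Moonshot, Moonshot, Incremental): Lab A gets 5, best alternative 2; Lab B gets 8, best alternative 4; Lab C gets 8, best alternative 4. No profitable deviation — NE.

Pure-strategy Nash equilibria: (Risky, Risky, Incremental) and (Moonshot, Risky, Safe) and (Moonshot, Moonshot, Incremental)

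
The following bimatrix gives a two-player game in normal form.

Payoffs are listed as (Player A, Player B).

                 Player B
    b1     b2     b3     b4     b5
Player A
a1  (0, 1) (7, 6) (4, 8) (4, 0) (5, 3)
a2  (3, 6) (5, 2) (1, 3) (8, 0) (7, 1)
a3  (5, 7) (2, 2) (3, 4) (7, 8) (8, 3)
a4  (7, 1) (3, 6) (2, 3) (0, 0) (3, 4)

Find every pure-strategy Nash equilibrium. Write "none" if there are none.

Player A against b1: payoffs 0, 3, 5, 7 → best response a4.
Player A against b2: payoffs 7, 5, 2, 3 → best response a1.
Player A against b3: payoffs 4, 1, 3, 2 → best response a1.
Player A against b4: payoffs 4, 8, 7, 0 → best response a2.
Player A against b5: payoffs 5, 7, 8, 3 → best response a3.
Player B against a1: payoffs 1, 6, 8, 0, 3 → best response b3.
Player B against a2: payoffs 6, 2, 3, 0, 1 → best response b1.
Player B against a3: payoffs 7, 2, 4, 8, 3 → best response b4.
Player B against a4: payoffs 1, 6, 3, 0, 4 → best response b2.
Mutual best responses: (a1, b3).

The unique pure-strategy Nash equilibrium is (a1, b3).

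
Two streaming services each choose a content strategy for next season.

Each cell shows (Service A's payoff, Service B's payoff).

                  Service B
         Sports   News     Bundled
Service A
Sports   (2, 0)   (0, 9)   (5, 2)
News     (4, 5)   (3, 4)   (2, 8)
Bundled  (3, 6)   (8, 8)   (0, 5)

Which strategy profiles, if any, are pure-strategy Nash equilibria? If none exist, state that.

Service A against Sports: payoffs 2, 4, 3 → best response News.
Service A against News: payoffs 0, 3, 8 → best response Bundled.
Service A against Bundled: payoffs 5, 2, 0 → best response Sports.
Service B against Sports: payoffs 0, 9, 2 → best response News.
Service B against News: payoffs 5, 4, 8 → best response Bundled.
Service B against Bundled: payoffs 6, 8, 5 → best response News.
Mutual best responses: (Bundled, News).

Pure NE: (Bundled, News)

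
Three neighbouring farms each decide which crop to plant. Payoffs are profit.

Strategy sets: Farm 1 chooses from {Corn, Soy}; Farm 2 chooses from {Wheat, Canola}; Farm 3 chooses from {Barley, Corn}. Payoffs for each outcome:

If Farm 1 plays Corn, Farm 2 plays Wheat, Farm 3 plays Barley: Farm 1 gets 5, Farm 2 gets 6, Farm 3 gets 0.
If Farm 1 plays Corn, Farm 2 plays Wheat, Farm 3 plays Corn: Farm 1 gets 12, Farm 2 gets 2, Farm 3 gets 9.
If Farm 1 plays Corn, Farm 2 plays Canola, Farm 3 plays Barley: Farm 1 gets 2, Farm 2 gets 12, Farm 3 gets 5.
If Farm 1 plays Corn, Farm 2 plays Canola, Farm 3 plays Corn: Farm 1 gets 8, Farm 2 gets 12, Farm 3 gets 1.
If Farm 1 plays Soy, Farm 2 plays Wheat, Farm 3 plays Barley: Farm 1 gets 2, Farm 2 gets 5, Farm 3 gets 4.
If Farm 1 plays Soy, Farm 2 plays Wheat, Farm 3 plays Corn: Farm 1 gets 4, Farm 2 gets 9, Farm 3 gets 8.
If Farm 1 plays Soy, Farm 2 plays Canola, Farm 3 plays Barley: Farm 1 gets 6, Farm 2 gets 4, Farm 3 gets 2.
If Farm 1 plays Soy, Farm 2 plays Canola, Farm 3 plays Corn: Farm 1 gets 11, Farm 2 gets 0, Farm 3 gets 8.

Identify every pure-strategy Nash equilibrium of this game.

(Corn, Wheat, Barley): Farm 2 can switch to Canola (6 → 12). Not NE.
(Corn, Wheat, Corn): Farm 2 can switch to Canola (2 → 12). Not NE.
(Corn, Canola, Barley): Farm 1 can switch to Soy (2 → 6). Not NE.
(Corn, Canola, Corn): Farm 1 can switch to Soy (8 → 11). Not NE.
(Soy, Wheat, Barley): Farm 1 can switch to Corn (2 → 5). Not NE.
(Soy, Wheat, Corn): Farm 1 can switch to Corn (4 → 12). Not NE.
(Soy, Canola, Barley): Farm 2 can switch to Wheat (4 → 5). Not NE.
(Soy, Canola, Corn): Farm 2 can switch to Wheat (0 → 9). Not NE.

No pure-strategy Nash equilibrium.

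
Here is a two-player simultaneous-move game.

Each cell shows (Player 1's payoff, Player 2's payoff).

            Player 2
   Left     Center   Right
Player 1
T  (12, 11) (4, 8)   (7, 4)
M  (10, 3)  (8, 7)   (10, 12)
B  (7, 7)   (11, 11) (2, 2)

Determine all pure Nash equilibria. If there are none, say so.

For each player, find the best response to each opponent profile; mutual best responses are the pure NE.
Player 1 against Left: payoffs 12, 10, 7 → best response T.
Player 1 against Center: payoffs 4, 8, 11 → best response B.
Player 1 against Right: payoffs 7, 10, 2 → best response M.
Player 2 against T: payoffs 11, 8, 4 → best response Left.
Player 2 against M: payoffs 3, 7, 12 → best response Right.
Player 2 against B: payoffs 7, 11, 2 → best response Center.
Mutual best responses: (T, Left); (M, Right); (B, Center).

The pure Nash equilibria are (T, Left); (M, Right); (B, Center).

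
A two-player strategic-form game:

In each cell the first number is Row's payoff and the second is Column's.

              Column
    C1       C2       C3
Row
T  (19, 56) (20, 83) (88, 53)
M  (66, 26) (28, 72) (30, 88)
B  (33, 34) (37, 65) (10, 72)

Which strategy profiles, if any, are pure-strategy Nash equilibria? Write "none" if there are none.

(T, C1): Row can switch to M (19 → 66). Not NE.
(T, C2): Row can switch to M (20 → 28). Not NE.
(T, C3): Column can switch to C1 (53 → 56). Not NE.
(M, C1): Column can switch to C2 (26 → 72). Not NE.
(M, C2): Row can switch to B (28 → 37). Not NE.
(M, C3): Row can switch to T (30 → 88). Not NE.
(B, C1): Row can switch to M (33 → 66). Not NE.
(B, C2): Column can switch to C3 (65 → 72). Not NE.
(B, C3): Row can switch to T (10 → 88). Not NE.

none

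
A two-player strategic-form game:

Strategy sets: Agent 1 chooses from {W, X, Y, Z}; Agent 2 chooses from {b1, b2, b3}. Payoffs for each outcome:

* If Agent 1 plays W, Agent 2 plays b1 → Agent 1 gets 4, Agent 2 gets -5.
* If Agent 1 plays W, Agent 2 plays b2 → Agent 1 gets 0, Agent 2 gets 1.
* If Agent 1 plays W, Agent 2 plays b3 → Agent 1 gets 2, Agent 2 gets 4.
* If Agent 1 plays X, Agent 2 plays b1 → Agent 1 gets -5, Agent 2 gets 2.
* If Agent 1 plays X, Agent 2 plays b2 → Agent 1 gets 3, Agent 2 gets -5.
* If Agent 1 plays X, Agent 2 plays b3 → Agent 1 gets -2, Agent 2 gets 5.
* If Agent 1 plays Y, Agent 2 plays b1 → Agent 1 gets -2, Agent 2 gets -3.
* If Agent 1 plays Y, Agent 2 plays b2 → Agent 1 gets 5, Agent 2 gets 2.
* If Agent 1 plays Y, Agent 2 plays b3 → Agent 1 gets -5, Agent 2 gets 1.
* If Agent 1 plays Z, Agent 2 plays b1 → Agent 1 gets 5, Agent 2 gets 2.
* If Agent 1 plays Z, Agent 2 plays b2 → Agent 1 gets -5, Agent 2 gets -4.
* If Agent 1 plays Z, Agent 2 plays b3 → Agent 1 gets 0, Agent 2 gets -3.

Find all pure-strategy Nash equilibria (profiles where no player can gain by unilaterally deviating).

The pure Nash equilibria are (W, b3), (Y, b2), (Z, b1).

(W, b1): Agent 1 can switch to Z (4 → 5). Not NE.
(W, b2): Agent 1 can switch to X (0 → 3). Not NE.
(W, b3): Agent 1 gets 2, best alternative 0; Agent 2 gets 4, best alternative 1. No profitable deviation — NE.
(X, b1): Agent 1 can switch to W (-5 → 4). Not NE.
(X, b2): Agent 1 can switch to Y (3 → 5). Not NE.
(X, b3): Agent 1 can switch to W (-2 → 2). Not NE.
(Y, b1): Agent 1 can switch to W (-2 → 4). Not NE.
(Y, b2): Agent 1 gets 5, best alternative 3; Agent 2 gets 2, best alternative 1. No profitable deviation — NE.
(Y, b3): Agent 1 can switch to W (-5 → 2). Not NE.
(Z, b1): Agent 1 gets 5, best alternative 4; Agent 2 gets 2, best alternative -3. No profitable deviation — NE.
(Z, b2): Agent 1 can switch to W (-5 → 0). Not NE.
(Z, b3): Agent 1 can switch to W (0 → 2). Not NE.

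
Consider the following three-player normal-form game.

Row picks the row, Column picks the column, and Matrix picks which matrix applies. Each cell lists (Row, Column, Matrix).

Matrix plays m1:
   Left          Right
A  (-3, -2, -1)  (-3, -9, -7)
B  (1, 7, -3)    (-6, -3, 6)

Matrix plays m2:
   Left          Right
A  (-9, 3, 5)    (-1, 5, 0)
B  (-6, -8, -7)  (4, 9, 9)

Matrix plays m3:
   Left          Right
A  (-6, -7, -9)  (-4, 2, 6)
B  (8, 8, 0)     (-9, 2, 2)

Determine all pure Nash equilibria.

The pure Nash equilibria are (A, Right, m3) and (B, Left, m3) and (B, Right, m2).

Row against (Left, m1): payoffs -3, 1 → best response B.
Row against (Left, m2): payoffs -9, -6 → best response B.
Row against (Left, m3): payoffs -6, 8 → best response B.
Row against (Right, m1): payoffs -3, -6 → best response A.
Row against (Right, m2): payoffs -1, 4 → best response B.
Row against (Right, m3): payoffs -4, -9 → best response A.
Column against (A, m1): payoffs -2, -9 → best response Left.
Column against (A, m2): payoffs 3, 5 → best response Right.
Column against (A, m3): payoffs -7, 2 → best response Right.
Column against (B, m1): payoffs 7, -3 → best response Left.
Column against (B, m2): payoffs -8, 9 → best response Right.
Column against (B, m3): payoffs 8, 2 → best response Left.
Matrix against (A, Left): payoffs -1, 5, -9 → best response m2.
Matrix against (A, Right): payoffs -7, 0, 6 → best response m3.
Matrix against (B, Left): payoffs -3, -7, 0 → best response m3.
Matrix against (B, Right): payoffs 6, 9, 2 → best response m2.
Mutual best responses: (A, Right, m3); (B, Left, m3); (B, Right, m2).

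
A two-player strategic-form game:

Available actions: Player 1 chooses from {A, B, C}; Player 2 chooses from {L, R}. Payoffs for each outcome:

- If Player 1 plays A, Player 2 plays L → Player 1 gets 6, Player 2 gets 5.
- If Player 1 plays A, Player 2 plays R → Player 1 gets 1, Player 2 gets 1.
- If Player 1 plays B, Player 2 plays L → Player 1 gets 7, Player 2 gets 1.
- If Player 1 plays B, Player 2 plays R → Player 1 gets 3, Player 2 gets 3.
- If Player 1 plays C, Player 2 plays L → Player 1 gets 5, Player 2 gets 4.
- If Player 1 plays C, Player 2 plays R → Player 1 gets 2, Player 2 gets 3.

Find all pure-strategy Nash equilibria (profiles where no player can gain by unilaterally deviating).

Pure NE: (B, R)

For each strategy profile, look for a profitable unilateral deviation.
(A, L): Player 1 can switch to B (6 → 7). Not NE.
(A, R): Player 1 can switch to B (1 → 3). Not NE.
(B, L): Player 2 can switch to R (1 → 3). Not NE.
(B, R): Player 1 gets 3, best alternative 2; Player 2 gets 3, best alternative 1. No profitable deviation — NE.
(C, L): Player 1 can switch to A (5 → 6). Not NE.
(C, R): Player 1 can switch to B (2 → 3). Not NE.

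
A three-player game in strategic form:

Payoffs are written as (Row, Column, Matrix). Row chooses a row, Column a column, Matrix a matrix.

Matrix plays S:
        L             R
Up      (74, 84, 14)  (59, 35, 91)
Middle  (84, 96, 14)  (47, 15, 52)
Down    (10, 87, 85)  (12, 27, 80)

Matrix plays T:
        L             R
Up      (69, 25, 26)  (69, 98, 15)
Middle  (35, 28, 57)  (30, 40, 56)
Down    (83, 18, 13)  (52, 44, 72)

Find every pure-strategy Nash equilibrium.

(Up, L, S): Row can switch to Middle (74 → 84). Not NE.
(Up, L, T): Row can switch to Down (69 → 83). Not NE.
(Up, R, S): Column can switch to L (35 → 84). Not NE.
(Up, R, T): Matrix can switch to S (15 → 91). Not NE.
(Middle, L, S): Matrix can switch to T (14 → 57). Not NE.
(Middle, L, T): Row can switch to Up (35 → 69). Not NE.
(Middle, R, S): Row can switch to Up (47 → 59). Not NE.
(Middle, R, T): Row can switch to Up (30 → 69). Not NE.
(The remaining 4 profiles each have a profitable deviation by the same check.)

none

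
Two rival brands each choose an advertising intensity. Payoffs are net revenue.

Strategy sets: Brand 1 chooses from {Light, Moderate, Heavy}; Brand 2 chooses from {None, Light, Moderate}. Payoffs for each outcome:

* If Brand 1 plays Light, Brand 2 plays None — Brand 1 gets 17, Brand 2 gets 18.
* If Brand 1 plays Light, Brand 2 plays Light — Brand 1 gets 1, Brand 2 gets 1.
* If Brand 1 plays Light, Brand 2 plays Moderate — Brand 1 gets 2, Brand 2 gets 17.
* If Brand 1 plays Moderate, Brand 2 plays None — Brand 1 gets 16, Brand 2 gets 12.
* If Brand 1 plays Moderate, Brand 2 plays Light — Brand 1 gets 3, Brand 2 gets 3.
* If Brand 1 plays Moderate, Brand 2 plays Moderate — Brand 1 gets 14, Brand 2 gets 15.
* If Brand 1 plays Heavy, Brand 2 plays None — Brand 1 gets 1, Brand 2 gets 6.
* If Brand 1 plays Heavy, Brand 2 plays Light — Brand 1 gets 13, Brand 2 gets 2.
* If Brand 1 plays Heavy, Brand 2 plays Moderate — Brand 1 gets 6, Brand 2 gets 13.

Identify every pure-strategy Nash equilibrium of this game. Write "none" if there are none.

Pure-strategy Nash equilibria: (Light, None) and (Moderate, Moderate)

Brand 1 against None: payoffs 17, 16, 1 → best response Light.
Brand 1 against Light: payoffs 1, 3, 13 → best response Heavy.
Brand 1 against Moderate: payoffs 2, 14, 6 → best response Moderate.
Brand 2 against Light: payoffs 18, 1, 17 → best response None.
Brand 2 against Moderate: payoffs 12, 3, 15 → best response Moderate.
Brand 2 against Heavy: payoffs 6, 2, 13 → best response Moderate.
Mutual best responses: (Light, None); (Moderate, Moderate).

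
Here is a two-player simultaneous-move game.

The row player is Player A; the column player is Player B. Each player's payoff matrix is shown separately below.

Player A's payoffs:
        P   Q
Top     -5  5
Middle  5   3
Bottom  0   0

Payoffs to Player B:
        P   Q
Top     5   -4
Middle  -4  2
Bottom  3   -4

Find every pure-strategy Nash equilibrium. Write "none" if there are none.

There is no pure-strategy Nash equilibrium.

Mark each player's best response to every combination of opponents' strategies; a profile where every player is best-responding is a pure Nash equilibrium.
Player A against P: payoffs -5, 5, 0 → best response Middle.
Player A against Q: payoffs 5, 3, 0 → best response Top.
Player B against Top: payoffs 5, -4 → best response P.
Player B against Middle: payoffs -4, 2 → best response Q.
Player B against Bottom: payoffs 3, -4 → best response P.
No profile is a mutual best response for all players.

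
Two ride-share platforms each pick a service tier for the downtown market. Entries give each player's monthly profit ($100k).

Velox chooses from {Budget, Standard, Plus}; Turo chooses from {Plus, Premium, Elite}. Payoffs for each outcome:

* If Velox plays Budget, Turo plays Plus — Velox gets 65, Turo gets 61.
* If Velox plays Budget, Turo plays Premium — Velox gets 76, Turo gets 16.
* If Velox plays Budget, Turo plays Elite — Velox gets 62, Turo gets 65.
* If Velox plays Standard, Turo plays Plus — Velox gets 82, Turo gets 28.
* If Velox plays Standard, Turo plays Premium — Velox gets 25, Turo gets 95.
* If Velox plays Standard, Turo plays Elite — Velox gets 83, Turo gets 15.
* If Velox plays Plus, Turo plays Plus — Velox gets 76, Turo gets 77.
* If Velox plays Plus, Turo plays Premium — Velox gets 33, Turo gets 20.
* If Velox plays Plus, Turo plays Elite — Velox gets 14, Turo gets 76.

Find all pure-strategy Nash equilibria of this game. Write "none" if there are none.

(Budget, Plus): Velox can switch to Standard (65 → 82). Not NE.
(Budget, Premium): Turo can switch to Plus (16 → 61). Not NE.
(Budget, Elite): Velox can switch to Standard (62 → 83). Not NE.
(Standard, Plus): Turo can switch to Premium (28 → 95). Not NE.
(Standard, Premium): Velox can switch to Budget (25 → 76). Not NE.
(Standard, Elite): Turo can switch to Plus (15 → 28). Not NE.
(The remaining 3 profiles each have a profitable deviation by the same check.)

none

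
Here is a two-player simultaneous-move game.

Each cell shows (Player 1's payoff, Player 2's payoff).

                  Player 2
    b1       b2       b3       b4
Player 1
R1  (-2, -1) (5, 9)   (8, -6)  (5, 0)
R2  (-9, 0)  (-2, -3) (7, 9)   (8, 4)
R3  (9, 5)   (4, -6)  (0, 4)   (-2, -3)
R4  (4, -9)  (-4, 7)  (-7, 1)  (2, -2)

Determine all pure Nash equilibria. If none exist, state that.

For each strategy profile, look for a profitable unilateral deviation.
(R1, b1): Player 1 can switch to R3 (-2 → 9). Not NE.
(R1, b2): Player 1 gets 5, best alternative 4; Player 2 gets 9, best alternative 0. No profitable deviation — NE.
(R1, b3): Player 2 can switch to b1 (-6 → -1). Not NE.
(R1, b4): Player 1 can switch to R2 (5 → 8). Not NE.
(R2, b1): Player 1 can switch to R1 (-9 → -2). Not NE.
(R2, b2): Player 1 can switch to R1 (-2 → 5). Not NE.
(R2, b3): Player 1 can switch to R1 (7 → 8). Not NE.
(R2, b4): Player 2 can switch to b3 (4 → 9). Not NE.
(R3, b1): Player 1 gets 9, best alternative 4; Player 2 gets 5, best alternative 4. No profitable deviation — NE.
(R3, b2): Player 1 can switch to R1 (4 → 5). Not NE.
(The remaining 6 profiles each have a profitable deviation by the same check.)

The pure Nash equilibria are (R1, b2), (R3, b1).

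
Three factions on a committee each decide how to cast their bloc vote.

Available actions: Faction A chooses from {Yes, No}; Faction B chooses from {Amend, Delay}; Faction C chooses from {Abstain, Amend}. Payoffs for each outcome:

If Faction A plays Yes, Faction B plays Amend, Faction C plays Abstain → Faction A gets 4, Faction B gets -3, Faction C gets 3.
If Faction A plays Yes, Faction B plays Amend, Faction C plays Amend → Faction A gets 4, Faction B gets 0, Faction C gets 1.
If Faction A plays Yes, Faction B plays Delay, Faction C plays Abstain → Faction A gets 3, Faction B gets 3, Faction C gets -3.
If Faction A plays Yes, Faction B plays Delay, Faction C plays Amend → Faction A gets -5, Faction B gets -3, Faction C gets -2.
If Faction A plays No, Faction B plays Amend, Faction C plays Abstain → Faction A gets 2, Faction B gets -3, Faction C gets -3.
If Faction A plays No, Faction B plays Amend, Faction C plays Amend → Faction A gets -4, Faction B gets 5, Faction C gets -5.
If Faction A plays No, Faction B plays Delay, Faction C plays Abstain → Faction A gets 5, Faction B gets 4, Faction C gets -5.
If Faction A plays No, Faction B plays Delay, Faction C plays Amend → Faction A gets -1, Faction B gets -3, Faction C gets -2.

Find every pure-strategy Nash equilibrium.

(Yes, Amend, Abstain): Faction B can switch to Delay (-3 → 3). Not NE.
(Yes, Amend, Amend): Faction C can switch to Abstain (1 → 3). Not NE.
(Yes, Delay, Abstain): Faction A can switch to No (3 → 5). Not NE.
(Yes, Delay, Amend): Faction A can switch to No (-5 → -1). Not NE.
(No, Amend, Abstain): Faction A can switch to Yes (2 → 4). Not NE.
(No, Amend, Amend): Faction A can switch to Yes (-4 → 4). Not NE.
(The remaining 2 profiles each have a profitable deviation by the same check.)

none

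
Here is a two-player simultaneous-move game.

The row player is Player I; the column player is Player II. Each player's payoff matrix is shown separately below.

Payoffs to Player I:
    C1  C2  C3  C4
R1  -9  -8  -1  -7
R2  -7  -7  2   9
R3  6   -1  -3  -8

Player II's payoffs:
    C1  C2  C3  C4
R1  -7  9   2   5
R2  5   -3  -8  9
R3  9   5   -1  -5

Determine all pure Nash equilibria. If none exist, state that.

For each player, find the best response to each opponent profile; mutual best responses are the pure NE.
Player I against C1: payoffs -9, -7, 6 → best response R3.
Player I against C2: payoffs -8, -7, -1 → best response R3.
Player I against C3: payoffs -1, 2, -3 → best response R2.
Player I against C4: payoffs -7, 9, -8 → best response R2.
Player II against R1: payoffs -7, 9, 2, 5 → best response C2.
Player II against R2: payoffs 5, -3, -8, 9 → best response C4.
Player II against R3: payoffs 9, 5, -1, -5 → best response C1.
Mutual best responses: (R2, C4); (R3, C1).

Pure-strategy Nash equilibria: (R2, C4), (R3, C1)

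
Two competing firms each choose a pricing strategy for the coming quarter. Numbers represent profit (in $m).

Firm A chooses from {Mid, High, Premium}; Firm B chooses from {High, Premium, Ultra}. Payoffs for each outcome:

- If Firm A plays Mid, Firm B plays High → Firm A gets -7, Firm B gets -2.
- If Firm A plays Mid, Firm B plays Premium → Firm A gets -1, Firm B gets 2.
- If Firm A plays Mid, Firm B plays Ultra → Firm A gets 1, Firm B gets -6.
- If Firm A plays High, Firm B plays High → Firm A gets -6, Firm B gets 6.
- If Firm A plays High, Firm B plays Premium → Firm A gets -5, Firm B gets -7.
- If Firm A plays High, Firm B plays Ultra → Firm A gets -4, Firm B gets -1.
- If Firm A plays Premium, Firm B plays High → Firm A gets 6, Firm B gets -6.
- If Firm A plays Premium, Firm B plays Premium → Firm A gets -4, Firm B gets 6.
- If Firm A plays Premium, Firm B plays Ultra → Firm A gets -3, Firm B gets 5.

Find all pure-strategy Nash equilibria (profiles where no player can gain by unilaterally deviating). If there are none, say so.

For each player, find the best response to each opponent profile; mutual best responses are the pure NE.
Firm A against High: payoffs -7, -6, 6 → best response Premium.
Firm A against Premium: payoffs -1, -5, -4 → best response Mid.
Firm A against Ultra: payoffs 1, -4, -3 → best response Mid.
Firm B against Mid: payoffs -2, 2, -6 → best response Premium.
Firm B against High: payoffs 6, -7, -1 → best response High.
Firm B against Premium: payoffs -6, 6, 5 → best response Premium.
Mutual best responses: (Mid, Premium).

The unique pure-strategy Nash equilibrium is (Mid, Premium).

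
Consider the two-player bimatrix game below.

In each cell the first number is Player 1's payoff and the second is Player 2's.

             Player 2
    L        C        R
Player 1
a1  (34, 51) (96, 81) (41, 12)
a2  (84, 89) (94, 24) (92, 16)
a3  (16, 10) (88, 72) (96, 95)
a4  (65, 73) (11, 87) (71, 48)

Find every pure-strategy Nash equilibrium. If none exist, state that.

(a1, L): Player 1 can switch to a2 (34 → 84). Not NE.
(a1, C): Player 1 gets 96, best alternative 94; Player 2 gets 81, best alternative 51. No profitable deviation — NE.
(a1, R): Player 1 can switch to a2 (41 → 92). Not NE.
(a2, L): Player 1 gets 84, best alternative 65; Player 2 gets 89, best alternative 24. No profitable deviation — NE.
(a2, C): Player 1 can switch to a1 (94 → 96). Not NE.
(a2, R): Player 1 can switch to a3 (92 → 96). Not NE.
(a3, L): Player 1 can switch to a1 (16 → 34). Not NE.
(a3, C): Player 1 can switch to a1 (88 → 96). Not NE.
(a3, R): Player 1 gets 96, best alternative 92; Player 2 gets 95, best alternative 72. No profitable deviation — NE.
(a4, L): Player 1 can switch to a2 (65 → 84). Not NE.
(a4, C): Player 1 can switch to a1 (11 → 96). Not NE.
(a4, R): Player 1 can switch to a2 (71 → 92). Not NE.

The pure Nash equilibria are (a1, C), (a2, L), (a3, R).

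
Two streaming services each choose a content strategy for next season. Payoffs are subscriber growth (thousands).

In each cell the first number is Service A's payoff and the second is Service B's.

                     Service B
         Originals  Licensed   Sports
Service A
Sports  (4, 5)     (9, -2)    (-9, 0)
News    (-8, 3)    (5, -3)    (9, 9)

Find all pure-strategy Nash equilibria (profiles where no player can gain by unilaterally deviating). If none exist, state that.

Check each profile: it is a Nash equilibrium iff no player can strictly gain by switching unilaterally.
(Sports, Originals): Service A gets 4, best alternative -8; Service B gets 5, best alternative 0. No profitable deviation — NE.
(Sports, Licensed): Service B can switch to Originals (-2 → 5). Not NE.
(Sports, Sports): Service A can switch to News (-9 → 9). Not NE.
(News, Originals): Service A can switch to Sports (-8 → 4). Not NE.
(News, Licensed): Service A can switch to Sports (5 → 9). Not NE.
(News, Sports): Service A gets 9, best alternative -9; Service B gets 9, best alternative 3. No profitable deviation — NE.

The pure Nash equilibria are (Sports, Originals) and (News, Sports).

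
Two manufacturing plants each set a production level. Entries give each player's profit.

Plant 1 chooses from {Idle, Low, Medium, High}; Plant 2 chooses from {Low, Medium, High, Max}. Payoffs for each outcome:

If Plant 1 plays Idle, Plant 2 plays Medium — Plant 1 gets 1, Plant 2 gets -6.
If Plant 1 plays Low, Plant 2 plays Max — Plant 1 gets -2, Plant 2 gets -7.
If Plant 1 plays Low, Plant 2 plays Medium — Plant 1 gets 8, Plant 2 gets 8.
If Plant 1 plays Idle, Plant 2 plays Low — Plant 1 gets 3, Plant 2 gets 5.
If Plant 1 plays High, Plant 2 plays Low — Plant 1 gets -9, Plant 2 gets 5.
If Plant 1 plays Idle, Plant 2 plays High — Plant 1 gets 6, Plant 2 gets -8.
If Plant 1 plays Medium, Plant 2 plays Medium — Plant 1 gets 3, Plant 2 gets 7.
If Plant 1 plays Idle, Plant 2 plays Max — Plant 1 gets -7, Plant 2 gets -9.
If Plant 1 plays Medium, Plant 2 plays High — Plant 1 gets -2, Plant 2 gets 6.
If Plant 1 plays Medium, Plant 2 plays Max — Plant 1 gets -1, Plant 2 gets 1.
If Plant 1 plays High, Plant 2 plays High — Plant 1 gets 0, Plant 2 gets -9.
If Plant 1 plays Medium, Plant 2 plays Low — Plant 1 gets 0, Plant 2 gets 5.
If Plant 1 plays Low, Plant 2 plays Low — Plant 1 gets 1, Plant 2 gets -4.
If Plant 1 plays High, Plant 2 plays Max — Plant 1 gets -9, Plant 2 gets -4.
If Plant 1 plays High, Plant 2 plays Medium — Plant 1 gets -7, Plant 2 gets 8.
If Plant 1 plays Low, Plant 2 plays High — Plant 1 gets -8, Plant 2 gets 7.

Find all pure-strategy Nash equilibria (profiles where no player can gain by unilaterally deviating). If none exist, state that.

Pure-strategy Nash equilibria: (Idle, Low), (Low, Medium)

(Idle, Low): Plant 1 gets 3, best alternative 1; Plant 2 gets 5, best alternative -6. No profitable deviation — NE.
(Idle, Medium): Plant 1 can switch to Low (1 → 8). Not NE.
(Idle, High): Plant 2 can switch to Low (-8 → 5). Not NE.
(Idle, Max): Plant 1 can switch to Low (-7 → -2). Not NE.
(Low, Low): Plant 1 can switch to Idle (1 → 3). Not NE.
(Low, Medium): Plant 1 gets 8, best alternative 3; Plant 2 gets 8, best alternative 7. No profitable deviation — NE.
(Low, High): Plant 1 can switch to Idle (-8 → 6). Not NE.
(Low, Max): Plant 1 can switch to Medium (-2 → -1). Not NE.
(Medium, Low): Plant 1 can switch to Idle (0 → 3). Not NE.
(Medium, Medium): Plant 1 can switch to Low (3 → 8). Not NE.
(The remaining 6 profiles each have a profitable deviation by the same check.)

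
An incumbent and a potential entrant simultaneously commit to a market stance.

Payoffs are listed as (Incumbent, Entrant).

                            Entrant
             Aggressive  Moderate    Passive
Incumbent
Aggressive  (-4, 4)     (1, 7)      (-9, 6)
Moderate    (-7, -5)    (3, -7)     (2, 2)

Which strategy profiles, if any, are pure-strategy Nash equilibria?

Incumbent against Aggressive: payoffs -4, -7 → best response Aggressive.
Incumbent against Moderate: payoffs 1, 3 → best response Moderate.
Incumbent against Passive: payoffs -9, 2 → best response Moderate.
Entrant against Aggressive: payoffs 4, 7, 6 → best response Moderate.
Entrant against Moderate: payoffs -5, -7, 2 → best response Passive.
Mutual best responses: (Moderate, Passive).

(Moderate, Passive)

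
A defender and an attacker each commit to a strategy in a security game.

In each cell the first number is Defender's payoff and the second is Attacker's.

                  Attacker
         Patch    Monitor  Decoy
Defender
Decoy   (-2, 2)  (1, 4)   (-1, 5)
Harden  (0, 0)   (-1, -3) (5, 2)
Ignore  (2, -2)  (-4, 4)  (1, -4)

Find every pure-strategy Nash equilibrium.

(Harden, Decoy)

Defender against Patch: payoffs -2, 0, 2 → best response Ignore.
Defender against Monitor: payoffs 1, -1, -4 → best response Decoy.
Defender against Decoy: payoffs -1, 5, 1 → best response Harden.
Attacker against Decoy: payoffs 2, 4, 5 → best response Decoy.
Attacker against Harden: payoffs 0, -3, 2 → best response Decoy.
Attacker against Ignore: payoffs -2, 4, -4 → best response Monitor.
Mutual best responses: (Harden, Decoy).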